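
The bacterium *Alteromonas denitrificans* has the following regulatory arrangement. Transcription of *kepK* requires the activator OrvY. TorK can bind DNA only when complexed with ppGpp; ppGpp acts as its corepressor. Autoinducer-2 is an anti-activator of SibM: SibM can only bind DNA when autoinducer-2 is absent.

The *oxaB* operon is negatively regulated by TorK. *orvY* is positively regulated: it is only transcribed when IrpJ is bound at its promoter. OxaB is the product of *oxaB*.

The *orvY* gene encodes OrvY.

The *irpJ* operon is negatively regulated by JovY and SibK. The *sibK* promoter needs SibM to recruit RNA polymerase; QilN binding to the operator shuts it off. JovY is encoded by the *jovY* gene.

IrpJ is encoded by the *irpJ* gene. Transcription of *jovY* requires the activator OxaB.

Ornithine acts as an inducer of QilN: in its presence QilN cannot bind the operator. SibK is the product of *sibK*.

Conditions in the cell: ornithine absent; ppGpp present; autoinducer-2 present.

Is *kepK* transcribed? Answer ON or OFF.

ppGpp is present, so TorK is active.
With repressor TorK bound, *oxaB* is not transcribed.
So OxaB is not produced.
Required activator OxaB is absent, so *jovY* is not transcribed.
So JovY is not produced.
Ornithine is absent, so QilN is active.
Autoinducer-2 is present, so SibM is inactive.
With repressor QilN bound, *sibK* is not transcribed.
So SibK is not produced.
With no repressor bound, *irpJ* is transcribed.
So IrpJ is produced and active.
No repressor is bound and IrpJ is active, so *orvY* is transcribed.
So OrvY is produced and active.
No repressor is bound and OrvY is active, so *kepK* is transcribed.

ON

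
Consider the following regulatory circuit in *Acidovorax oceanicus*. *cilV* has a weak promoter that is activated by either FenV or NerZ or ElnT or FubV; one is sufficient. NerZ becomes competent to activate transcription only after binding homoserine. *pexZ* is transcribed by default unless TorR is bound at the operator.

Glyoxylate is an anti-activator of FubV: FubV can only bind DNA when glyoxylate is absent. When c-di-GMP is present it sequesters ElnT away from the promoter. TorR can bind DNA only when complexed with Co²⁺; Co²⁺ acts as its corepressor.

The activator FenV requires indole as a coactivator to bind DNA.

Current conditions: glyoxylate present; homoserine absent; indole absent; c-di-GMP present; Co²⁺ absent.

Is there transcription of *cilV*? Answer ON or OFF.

OFF

Indole is absent, so FenV is inactive.
Homoserine is absent, so NerZ is inactive.
c-di-GMP is present, so ElnT is inactive.
Glyoxylate is present, so FubV is inactive.
No activator is available at the *cilV* promoter, so *cilV* is not transcribed.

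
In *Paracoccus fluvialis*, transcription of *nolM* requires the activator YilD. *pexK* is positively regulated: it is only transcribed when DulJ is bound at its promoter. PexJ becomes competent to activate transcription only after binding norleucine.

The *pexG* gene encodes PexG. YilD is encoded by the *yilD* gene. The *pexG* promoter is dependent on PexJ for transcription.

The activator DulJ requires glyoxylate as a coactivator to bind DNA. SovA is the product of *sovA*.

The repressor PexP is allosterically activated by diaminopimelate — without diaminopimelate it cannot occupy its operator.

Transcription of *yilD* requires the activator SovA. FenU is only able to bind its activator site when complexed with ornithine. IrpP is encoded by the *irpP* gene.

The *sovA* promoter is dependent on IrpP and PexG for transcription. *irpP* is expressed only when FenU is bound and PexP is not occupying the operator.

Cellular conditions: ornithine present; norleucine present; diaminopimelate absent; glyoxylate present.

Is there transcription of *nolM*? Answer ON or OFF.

Diaminopimelate is absent, so PexP is inactive.
Ornithine is present, so FenU is active.
No repressor is bound and FenU is active, so *irpP* is transcribed.
So IrpP is produced and active.
Norleucine is present, so PexJ is active.
No repressor is bound and PexJ is active, so *pexG* is transcribed.
So PexG is produced and active.
No repressor is bound and IrpP and PexG are active, so *sovA* is transcribed.
So SovA is produced and active.
No repressor is bound and SovA is active, so *yilD* is transcribed.
So YilD is produced and active.
No repressor is bound and YilD is active, so *nolM* is transcribed.

ON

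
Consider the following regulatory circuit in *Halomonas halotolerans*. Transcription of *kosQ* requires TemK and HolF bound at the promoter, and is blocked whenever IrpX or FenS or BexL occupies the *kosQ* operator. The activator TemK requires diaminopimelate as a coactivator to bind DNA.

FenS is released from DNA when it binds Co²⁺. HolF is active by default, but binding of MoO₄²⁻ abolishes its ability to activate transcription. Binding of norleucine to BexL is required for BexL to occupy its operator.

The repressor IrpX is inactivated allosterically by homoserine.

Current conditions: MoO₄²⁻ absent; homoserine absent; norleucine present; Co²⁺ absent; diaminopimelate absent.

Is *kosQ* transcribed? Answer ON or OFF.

Diaminopimelate is absent, so TemK is inactive.
Homoserine is absent, so IrpX is active.
MoO₄²⁻ is absent, so HolF is active.
Co²⁺ is absent, so FenS is active.
Norleucine is present, so BexL is active.
With repressor IrpX bound, *kosQ* is not transcribed.

OFF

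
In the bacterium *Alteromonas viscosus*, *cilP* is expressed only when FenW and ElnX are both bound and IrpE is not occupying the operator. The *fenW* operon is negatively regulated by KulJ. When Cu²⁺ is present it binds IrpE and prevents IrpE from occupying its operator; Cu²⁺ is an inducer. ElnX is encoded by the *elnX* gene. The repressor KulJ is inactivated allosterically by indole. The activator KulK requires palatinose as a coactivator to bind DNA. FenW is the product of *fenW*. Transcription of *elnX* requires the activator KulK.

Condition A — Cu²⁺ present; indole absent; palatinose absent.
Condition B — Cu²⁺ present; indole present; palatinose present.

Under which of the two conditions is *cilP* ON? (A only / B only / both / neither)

Condition A:
Cu²⁺ is present, so IrpE is inactive.
Indole is absent, so KulJ is active.
With repressor KulJ bound, *fenW* is not transcribed.
So FenW is not produced.
Palatinose is absent, so KulK is inactive.
Required activator KulK is absent, so *elnX* is not transcribed.
So ElnX is not produced.
Required activator FenW is absent, so *cilP* is not transcribed.
→ *cilP* is OFF in A.
Condition B:
Cu²⁺ is present, so IrpE is inactive.
Indole is present, so KulJ is inactive.
With no repressor bound, *fenW* is transcribed.
So FenW is produced and active.
Palatinose is present, so KulK is active.
No repressor is bound and KulK is active, so *elnX* is transcribed.
So ElnX is produced and active.
No repressor is bound and FenW and ElnX are active, so *cilP* is transcribed.
→ *cilP* is ON in B.

B only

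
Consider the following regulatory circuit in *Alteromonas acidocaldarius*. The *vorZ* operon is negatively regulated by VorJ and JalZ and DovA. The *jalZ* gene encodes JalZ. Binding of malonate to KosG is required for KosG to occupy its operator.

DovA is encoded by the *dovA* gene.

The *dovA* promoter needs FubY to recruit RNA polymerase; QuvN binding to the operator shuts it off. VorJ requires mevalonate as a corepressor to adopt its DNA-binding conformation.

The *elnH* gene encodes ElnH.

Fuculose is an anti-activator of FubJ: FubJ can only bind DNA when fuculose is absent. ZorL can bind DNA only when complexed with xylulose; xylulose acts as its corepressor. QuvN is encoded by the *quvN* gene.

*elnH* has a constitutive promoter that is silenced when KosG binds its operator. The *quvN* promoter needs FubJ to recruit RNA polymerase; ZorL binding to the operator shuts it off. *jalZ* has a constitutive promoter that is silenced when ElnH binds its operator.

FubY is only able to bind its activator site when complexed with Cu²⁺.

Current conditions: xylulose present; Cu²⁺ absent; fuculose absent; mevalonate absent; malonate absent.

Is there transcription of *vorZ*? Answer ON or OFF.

Mevalonate is absent, so VorJ is inactive.
Malonate is absent, so KosG is inactive.
With no repressor bound, *elnH* is transcribed.
So ElnH is produced and active.
With repressor ElnH bound, *jalZ* is not transcribed.
So JalZ is not produced.
Cu²⁺ is absent, so FubY is inactive.
Fuculose is absent, so FubJ is active.
Xylulose is present, so ZorL is active.
With repressor ZorL bound, *quvN* is not transcribed.
So QuvN is not produced.
Required activator FubY is absent, so *dovA* is not transcribed.
So DovA is not produced.
With no repressor bound, *vorZ* is transcribed.

ON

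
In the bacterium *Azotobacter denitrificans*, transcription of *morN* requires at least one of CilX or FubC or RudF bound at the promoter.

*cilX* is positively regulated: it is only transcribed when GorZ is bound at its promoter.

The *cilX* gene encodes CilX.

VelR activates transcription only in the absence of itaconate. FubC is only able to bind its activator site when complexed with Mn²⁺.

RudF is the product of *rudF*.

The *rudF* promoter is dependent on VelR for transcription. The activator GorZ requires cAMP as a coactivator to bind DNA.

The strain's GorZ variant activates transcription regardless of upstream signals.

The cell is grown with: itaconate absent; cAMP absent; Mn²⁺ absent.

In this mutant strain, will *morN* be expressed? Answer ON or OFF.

GorZ is constitutively active in this strain.
No repressor is bound and GorZ is active, so *cilX* is transcribed.
So CilX is produced and active.
Mn²⁺ is absent, so FubC is inactive.
Itaconate is absent, so VelR is active.
No repressor is bound and VelR is active, so *rudF* is transcribed.
So RudF is produced and active.
Activator CilX is present, so *morN* is transcribed.

ON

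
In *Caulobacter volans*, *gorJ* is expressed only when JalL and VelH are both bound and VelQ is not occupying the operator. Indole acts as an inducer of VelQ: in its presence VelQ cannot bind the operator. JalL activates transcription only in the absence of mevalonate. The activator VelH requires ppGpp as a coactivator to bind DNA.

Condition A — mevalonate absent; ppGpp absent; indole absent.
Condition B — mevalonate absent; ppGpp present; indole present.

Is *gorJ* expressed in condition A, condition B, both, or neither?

Condition A:
Mevalonate is absent, so JalL is active.
ppGpp is absent, so VelH is inactive.
Indole is absent, so VelQ is active.
With repressor VelQ bound, *gorJ* is not transcribed.
→ *gorJ* is OFF in A.
Condition B:
Mevalonate is absent, so JalL is active.
ppGpp is present, so VelH is active.
Indole is present, so VelQ is inactive.
No repressor is bound and JalL and VelH are active, so *gorJ* is transcribed.
→ *gorJ* is ON in B.

B only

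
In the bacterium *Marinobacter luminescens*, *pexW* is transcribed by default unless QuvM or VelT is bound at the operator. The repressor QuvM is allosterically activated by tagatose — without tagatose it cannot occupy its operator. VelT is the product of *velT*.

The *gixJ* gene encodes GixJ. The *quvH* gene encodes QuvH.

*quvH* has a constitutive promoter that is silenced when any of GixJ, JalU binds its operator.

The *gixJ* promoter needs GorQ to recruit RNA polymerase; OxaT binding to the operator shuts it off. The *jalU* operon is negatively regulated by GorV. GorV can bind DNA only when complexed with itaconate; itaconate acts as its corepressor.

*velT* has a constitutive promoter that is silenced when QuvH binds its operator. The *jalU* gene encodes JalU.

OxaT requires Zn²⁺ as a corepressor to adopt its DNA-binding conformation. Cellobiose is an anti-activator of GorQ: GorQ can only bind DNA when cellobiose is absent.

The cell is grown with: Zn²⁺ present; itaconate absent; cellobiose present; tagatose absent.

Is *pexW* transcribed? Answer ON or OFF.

Tagatose is absent, so QuvM is inactive.
Zn²⁺ is present, so OxaT is active.
Cellobiose is present, so GorQ is inactive.
With repressor OxaT bound, *gixJ* is not transcribed.
So GixJ is not produced.
Itaconate is absent, so GorV is inactive.
With no repressor bound, *jalU* is transcribed.
So JalU is produced and active.
With repressor JalU bound, *quvH* is not transcribed.
So QuvH is not produced.
With no repressor bound, *velT* is transcribed.
So VelT is produced and active.
With repressor VelT bound, *pexW* is not transcribed.

OFF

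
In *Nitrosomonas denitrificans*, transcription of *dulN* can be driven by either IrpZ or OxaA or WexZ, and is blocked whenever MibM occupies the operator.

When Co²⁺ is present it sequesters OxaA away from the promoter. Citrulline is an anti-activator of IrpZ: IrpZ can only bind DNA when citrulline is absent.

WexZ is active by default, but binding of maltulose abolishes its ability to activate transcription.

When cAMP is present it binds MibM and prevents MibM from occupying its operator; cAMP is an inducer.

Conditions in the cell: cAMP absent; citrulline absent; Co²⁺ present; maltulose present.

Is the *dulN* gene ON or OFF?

Citrulline is absent, so IrpZ is active.
Co²⁺ is present, so OxaA is inactive.
cAMP is absent, so MibM is active.
Maltulose is present, so WexZ is inactive.
With repressor MibM bound, *dulN* is not transcribed.

OFF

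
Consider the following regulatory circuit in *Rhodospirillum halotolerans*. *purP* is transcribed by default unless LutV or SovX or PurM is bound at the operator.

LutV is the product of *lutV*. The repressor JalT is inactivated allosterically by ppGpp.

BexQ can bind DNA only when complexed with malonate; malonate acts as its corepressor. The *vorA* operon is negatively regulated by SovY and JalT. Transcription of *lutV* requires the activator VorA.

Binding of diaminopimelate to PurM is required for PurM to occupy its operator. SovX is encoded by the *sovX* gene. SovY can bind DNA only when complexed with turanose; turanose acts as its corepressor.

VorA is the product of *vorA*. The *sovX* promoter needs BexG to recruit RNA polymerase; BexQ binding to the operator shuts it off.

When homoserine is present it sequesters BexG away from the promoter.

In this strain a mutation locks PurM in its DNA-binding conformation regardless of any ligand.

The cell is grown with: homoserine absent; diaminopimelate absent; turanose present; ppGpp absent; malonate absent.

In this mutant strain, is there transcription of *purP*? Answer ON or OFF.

Turanose is present, so SovY is active.
ppGpp is absent, so JalT is active.
With repressor SovY bound, *vorA* is not transcribed.
So VorA is not produced.
Required activator VorA is absent, so *lutV* is not transcribed.
So LutV is not produced.
Homoserine is absent, so BexG is active.
Malonate is absent, so BexQ is inactive.
No repressor is bound and BexG is active, so *sovX* is transcribed.
So SovX is produced and active.
PurM is constitutively active in this strain.
With repressor SovX bound, *purP* is not transcribed.

OFF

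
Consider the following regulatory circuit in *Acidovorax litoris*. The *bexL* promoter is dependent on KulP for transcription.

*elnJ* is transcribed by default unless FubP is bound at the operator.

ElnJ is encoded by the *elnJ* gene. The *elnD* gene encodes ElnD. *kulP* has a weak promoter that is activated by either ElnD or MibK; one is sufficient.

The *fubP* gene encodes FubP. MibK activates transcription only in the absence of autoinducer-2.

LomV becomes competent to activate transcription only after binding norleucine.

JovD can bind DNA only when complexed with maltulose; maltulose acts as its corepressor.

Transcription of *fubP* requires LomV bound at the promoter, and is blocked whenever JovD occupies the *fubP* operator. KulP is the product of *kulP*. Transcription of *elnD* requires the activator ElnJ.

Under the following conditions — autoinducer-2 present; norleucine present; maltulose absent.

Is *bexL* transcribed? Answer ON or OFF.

OFF

Maltulose is absent, so JovD is inactive.
Norleucine is present, so LomV is active.
No repressor is bound and LomV is active, so *fubP* is transcribed.
So FubP is produced and active.
With repressor FubP bound, *elnJ* is not transcribed.
So ElnJ is not produced.
Required activator ElnJ is absent, so *elnD* is not transcribed.
So ElnD is not produced.
Autoinducer-2 is present, so MibK is inactive.
No activator is available at the *kulP* promoter, so *kulP* is not transcribed.
So KulP is not produced.
Required activator KulP is absent, so *bexL* is not transcribed.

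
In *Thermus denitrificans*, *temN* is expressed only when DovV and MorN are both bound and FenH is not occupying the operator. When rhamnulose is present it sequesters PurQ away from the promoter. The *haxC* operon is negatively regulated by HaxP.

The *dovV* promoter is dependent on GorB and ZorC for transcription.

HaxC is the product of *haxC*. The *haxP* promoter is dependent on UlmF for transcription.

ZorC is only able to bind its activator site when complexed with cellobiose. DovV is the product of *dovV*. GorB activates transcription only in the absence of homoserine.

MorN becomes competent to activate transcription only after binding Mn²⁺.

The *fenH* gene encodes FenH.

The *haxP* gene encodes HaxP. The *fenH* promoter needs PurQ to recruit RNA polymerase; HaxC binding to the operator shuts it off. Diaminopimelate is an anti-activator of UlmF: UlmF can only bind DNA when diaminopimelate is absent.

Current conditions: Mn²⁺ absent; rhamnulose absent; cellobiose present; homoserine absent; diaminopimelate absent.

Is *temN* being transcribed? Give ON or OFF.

Homoserine is absent, so GorB is active.
Cellobiose is present, so ZorC is active.
No repressor is bound and GorB and ZorC are active, so *dovV* is transcribed.
So DovV is produced and active.
Mn²⁺ is absent, so MorN is inactive.
Diaminopimelate is absent, so UlmF is active.
No repressor is bound and UlmF is active, so *haxP* is transcribed.
So HaxP is produced and active.
With repressor HaxP bound, *haxC* is not transcribed.
So HaxC is not produced.
Rhamnulose is absent, so PurQ is active.
No repressor is bound and PurQ is active, so *fenH* is transcribed.
So FenH is produced and active.
With repressor FenH bound, *temN* is not transcribed.

OFF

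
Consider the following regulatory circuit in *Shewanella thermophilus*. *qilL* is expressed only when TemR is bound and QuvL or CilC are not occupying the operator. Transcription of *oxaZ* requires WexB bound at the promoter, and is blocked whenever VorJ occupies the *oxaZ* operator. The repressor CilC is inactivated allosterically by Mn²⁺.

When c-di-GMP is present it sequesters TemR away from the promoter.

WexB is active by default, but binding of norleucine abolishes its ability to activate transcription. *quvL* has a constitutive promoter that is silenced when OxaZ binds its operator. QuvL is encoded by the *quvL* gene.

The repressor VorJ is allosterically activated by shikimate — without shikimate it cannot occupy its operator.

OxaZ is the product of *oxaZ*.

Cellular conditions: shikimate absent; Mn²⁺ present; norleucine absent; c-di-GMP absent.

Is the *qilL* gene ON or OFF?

ON

Shikimate is absent, so VorJ is inactive.
Norleucine is absent, so WexB is active.
No repressor is bound and WexB is active, so *oxaZ* is transcribed.
So OxaZ is produced and active.
With repressor OxaZ bound, *quvL* is not transcribed.
So QuvL is not produced.
c-di-GMP is absent, so TemR is active.
Mn²⁺ is present, so CilC is inactive.
No repressor is bound and TemR is active, so *qilL* is transcribed.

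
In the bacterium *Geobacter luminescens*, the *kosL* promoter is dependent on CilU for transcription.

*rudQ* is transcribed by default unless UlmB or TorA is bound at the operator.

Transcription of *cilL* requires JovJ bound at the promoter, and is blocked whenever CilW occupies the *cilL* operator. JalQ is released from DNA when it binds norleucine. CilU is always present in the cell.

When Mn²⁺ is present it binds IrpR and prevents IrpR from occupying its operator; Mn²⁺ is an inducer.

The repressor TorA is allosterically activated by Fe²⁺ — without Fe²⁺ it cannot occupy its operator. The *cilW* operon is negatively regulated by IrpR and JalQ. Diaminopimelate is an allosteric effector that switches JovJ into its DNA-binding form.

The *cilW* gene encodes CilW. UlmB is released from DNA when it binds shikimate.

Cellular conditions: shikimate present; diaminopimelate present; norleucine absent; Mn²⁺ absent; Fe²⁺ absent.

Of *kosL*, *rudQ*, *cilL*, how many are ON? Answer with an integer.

CilU is produced constitutively and is active.
No repressor is bound and CilU is active, so *kosL* is transcribed.
→ *kosL* is ON.
Shikimate is present, so UlmB is inactive.
Fe²⁺ is absent, so TorA is inactive.
With no repressor bound, *rudQ* is transcribed.
→ *rudQ* is ON.
Mn²⁺ is absent, so IrpR is active.
Norleucine is absent, so JalQ is active.
With repressor IrpR bound, *cilW* is not transcribed.
So CilW is not produced.
Diaminopimelate is present, so JovJ is active.
No repressor is bound and JovJ is active, so *cilL* is transcribed.
→ *cilL* is ON.
3 of the 3 genes are transcribed.

3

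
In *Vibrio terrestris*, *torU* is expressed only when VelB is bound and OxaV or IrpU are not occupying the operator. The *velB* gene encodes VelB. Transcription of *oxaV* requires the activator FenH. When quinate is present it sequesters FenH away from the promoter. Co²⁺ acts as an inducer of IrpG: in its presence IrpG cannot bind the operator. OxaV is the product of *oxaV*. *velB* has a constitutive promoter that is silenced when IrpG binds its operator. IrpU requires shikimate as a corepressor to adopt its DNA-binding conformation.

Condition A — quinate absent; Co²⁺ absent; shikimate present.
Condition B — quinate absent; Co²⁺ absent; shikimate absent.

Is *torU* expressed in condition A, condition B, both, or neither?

Condition A:
Quinate is absent, so FenH is active.
No repressor is bound and FenH is active, so *oxaV* is transcribed.
So OxaV is produced and active.
Co²⁺ is absent, so IrpG is active.
With repressor IrpG bound, *velB* is not transcribed.
So VelB is not produced.
Shikimate is present, so IrpU is active.
With repressor OxaV bound, *torU* is not transcribed.
→ *torU* is OFF in A.
Condition B:
Quinate is absent, so FenH is active.
No repressor is bound and FenH is active, so *oxaV* is transcribed.
So OxaV is produced and active.
Co²⁺ is absent, so IrpG is active.
With repressor IrpG bound, *velB* is not transcribed.
So VelB is not produced.
Shikimate is absent, so IrpU is inactive.
With repressor OxaV bound, *torU* is not transcribed.
→ *torU* is OFF in B.

neither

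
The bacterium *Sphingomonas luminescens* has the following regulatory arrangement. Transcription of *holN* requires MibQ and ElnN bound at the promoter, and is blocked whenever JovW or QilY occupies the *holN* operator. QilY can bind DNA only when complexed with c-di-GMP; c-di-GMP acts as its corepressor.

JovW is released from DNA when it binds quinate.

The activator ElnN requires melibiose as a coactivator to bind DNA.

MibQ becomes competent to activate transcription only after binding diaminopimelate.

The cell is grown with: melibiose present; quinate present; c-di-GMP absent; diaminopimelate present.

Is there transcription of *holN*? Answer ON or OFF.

ON

Diaminopimelate is present, so MibQ is active.
Melibiose is present, so ElnN is active.
Quinate is present, so JovW is inactive.
c-di-GMP is absent, so QilY is inactive.
No repressor is bound and MibQ and ElnN are active, so *holN* is transcribed.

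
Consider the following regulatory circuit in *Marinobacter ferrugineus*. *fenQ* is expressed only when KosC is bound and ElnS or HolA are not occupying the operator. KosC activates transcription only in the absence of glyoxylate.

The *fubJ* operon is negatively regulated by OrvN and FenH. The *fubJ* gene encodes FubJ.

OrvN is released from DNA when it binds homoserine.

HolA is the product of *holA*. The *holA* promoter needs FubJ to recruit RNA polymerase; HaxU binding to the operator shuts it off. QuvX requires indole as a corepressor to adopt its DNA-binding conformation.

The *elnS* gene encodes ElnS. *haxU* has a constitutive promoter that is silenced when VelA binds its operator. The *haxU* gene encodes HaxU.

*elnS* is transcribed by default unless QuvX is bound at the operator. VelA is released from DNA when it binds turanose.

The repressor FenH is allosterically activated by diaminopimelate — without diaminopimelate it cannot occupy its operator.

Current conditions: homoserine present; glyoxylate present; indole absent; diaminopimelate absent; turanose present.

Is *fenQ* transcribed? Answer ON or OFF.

Indole is absent, so QuvX is inactive.
With no repressor bound, *elnS* is transcribed.
So ElnS is produced and active.
Homoserine is present, so OrvN is inactive.
Diaminopimelate is absent, so FenH is inactive.
With no repressor bound, *fubJ* is transcribed.
So FubJ is produced and active.
Turanose is present, so VelA is inactive.
With no repressor bound, *haxU* is transcribed.
So HaxU is produced and active.
With repressor HaxU bound, *holA* is not transcribed.
So HolA is not produced.
Glyoxylate is present, so KosC is inactive.
With repressor ElnS bound, *fenQ* is not transcribed.

OFF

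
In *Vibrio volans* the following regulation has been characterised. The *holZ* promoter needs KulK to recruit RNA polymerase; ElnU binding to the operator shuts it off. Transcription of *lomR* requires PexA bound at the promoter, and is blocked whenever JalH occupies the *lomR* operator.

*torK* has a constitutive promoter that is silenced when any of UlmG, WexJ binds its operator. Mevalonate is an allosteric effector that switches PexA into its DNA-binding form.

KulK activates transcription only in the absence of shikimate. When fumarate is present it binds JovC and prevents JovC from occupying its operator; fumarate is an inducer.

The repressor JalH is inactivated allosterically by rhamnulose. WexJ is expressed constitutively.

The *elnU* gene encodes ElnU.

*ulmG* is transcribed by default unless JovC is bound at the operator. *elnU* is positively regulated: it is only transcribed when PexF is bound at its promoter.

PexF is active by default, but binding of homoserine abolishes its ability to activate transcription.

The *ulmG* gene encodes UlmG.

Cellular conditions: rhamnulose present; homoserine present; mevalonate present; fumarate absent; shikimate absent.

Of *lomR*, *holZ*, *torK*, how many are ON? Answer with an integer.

2

Mevalonate is present, so PexA is active.
Rhamnulose is present, so JalH is inactive.
No repressor is bound and PexA is active, so *lomR* is transcribed.
→ *lomR* is ON.
Shikimate is absent, so KulK is active.
Homoserine is present, so PexF is inactive.
Required activator PexF is absent, so *elnU* is not transcribed.
So ElnU is not produced.
No repressor is bound and KulK is active, so *holZ* is transcribed.
→ *holZ* is ON.
Fumarate is absent, so JovC is active.
With repressor JovC bound, *ulmG* is not transcribed.
So UlmG is not produced.
WexJ is produced constitutively and is active.
With repressor WexJ bound, *torK* is not transcribed.
→ *torK* is OFF.
2 of the 3 genes are transcribed.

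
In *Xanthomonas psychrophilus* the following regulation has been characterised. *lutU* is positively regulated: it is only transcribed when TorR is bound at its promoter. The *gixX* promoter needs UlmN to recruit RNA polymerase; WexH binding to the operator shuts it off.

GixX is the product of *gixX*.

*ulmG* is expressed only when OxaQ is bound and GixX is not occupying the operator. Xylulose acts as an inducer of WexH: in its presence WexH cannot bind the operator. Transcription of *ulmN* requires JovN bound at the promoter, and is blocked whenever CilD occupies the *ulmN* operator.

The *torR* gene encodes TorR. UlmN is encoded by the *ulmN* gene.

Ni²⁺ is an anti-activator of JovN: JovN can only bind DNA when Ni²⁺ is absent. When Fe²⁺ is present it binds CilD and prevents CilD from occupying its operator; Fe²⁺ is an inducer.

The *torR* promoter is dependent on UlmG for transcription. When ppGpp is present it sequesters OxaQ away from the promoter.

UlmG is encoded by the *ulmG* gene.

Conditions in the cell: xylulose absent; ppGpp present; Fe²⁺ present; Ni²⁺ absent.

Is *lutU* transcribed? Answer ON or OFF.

Fe²⁺ is present, so CilD is inactive.
Ni²⁺ is absent, so JovN is active.
No repressor is bound and JovN is active, so *ulmN* is transcribed.
So UlmN is produced and active.
Xylulose is absent, so WexH is active.
With repressor WexH bound, *gixX* is not transcribed.
So GixX is not produced.
ppGpp is present, so OxaQ is inactive.
Required activator OxaQ is absent, so *ulmG* is not transcribed.
So UlmG is not produced.
Required activator UlmG is absent, so *torR* is not transcribed.
So TorR is not produced.
Required activator TorR is absent, so *lutU* is not transcribed.

OFF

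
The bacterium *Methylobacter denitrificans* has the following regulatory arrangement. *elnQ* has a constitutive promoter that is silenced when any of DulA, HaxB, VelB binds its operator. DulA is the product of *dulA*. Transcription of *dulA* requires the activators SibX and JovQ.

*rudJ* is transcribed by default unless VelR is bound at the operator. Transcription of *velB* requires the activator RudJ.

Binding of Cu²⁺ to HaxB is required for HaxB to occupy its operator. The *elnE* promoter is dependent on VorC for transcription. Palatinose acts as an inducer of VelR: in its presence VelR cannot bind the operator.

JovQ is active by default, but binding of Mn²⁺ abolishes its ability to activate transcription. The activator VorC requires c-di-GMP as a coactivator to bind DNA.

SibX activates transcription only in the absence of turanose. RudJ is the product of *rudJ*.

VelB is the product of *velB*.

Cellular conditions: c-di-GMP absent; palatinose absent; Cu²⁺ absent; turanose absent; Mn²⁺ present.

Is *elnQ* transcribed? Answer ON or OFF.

ON

Turanose is absent, so SibX is active.
Mn²⁺ is present, so JovQ is inactive.
Required activator JovQ is absent, so *dulA* is not transcribed.
So DulA is not produced.
Cu²⁺ is absent, so HaxB is inactive.
Palatinose is absent, so VelR is active.
With repressor VelR bound, *rudJ* is not transcribed.
So RudJ is not produced.
Required activator RudJ is absent, so *velB* is not transcribed.
So VelB is not produced.
With no repressor bound, *elnQ* is transcribed.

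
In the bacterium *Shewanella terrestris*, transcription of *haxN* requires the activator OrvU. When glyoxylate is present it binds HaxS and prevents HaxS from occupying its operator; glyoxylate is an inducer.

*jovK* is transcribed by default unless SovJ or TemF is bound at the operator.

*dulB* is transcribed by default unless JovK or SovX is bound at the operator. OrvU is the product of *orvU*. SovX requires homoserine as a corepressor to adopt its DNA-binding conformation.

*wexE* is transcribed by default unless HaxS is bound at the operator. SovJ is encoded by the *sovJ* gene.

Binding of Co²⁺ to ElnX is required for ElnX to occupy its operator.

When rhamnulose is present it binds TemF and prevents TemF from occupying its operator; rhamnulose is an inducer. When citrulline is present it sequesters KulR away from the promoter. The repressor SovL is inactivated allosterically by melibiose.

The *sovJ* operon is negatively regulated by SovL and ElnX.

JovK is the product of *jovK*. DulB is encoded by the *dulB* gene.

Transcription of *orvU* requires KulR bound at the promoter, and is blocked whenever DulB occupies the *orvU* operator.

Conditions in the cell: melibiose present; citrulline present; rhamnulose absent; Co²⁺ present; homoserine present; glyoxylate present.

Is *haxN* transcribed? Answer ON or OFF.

OFF

Melibiose is present, so SovL is inactive.
Co²⁺ is present, so ElnX is active.
With repressor ElnX bound, *sovJ* is not transcribed.
So SovJ is not produced.
Rhamnulose is absent, so TemF is active.
With repressor TemF bound, *jovK* is not transcribed.
So JovK is not produced.
Homoserine is present, so SovX is active.
With repressor SovX bound, *dulB* is not transcribed.
So DulB is not produced.
Citrulline is present, so KulR is inactive.
Required activator KulR is absent, so *orvU* is not transcribed.
So OrvU is not produced.
Required activator OrvU is absent, so *haxN* is not transcribed.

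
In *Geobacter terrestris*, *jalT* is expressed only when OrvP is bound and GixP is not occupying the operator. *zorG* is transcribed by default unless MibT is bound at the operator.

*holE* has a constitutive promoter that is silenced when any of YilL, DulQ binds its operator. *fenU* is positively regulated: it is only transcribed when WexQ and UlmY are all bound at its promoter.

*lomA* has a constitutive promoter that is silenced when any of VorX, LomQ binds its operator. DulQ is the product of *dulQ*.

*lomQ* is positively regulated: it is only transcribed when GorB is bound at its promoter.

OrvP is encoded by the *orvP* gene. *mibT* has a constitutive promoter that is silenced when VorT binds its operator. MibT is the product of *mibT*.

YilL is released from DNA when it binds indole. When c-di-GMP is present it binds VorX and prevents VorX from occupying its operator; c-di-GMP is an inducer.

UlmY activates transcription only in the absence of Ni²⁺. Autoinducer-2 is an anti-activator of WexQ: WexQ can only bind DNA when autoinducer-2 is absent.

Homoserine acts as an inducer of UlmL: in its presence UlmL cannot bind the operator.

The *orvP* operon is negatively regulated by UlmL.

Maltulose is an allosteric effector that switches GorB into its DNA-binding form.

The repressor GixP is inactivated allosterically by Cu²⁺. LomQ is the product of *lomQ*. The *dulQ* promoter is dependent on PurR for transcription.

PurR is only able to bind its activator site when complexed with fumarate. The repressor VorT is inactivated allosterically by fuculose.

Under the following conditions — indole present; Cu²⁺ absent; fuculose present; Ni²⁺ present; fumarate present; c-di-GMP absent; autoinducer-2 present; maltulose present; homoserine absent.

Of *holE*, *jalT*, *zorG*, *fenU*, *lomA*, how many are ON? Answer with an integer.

Indole is present, so YilL is inactive.
Fumarate is present, so PurR is active.
No repressor is bound and PurR is active, so *dulQ* is transcribed.
So DulQ is produced and active.
With repressor DulQ bound, *holE* is not transcribed.
→ *holE* is OFF.
Homoserine is absent, so UlmL is active.
With repressor UlmL bound, *orvP* is not transcribed.
So OrvP is not produced.
Cu²⁺ is absent, so GixP is active.
With repressor GixP bound, *jalT* is not transcribed.
→ *jalT* is OFF.
Fuculose is present, so VorT is inactive.
With no repressor bound, *mibT* is transcribed.
So MibT is produced and active.
With repressor MibT bound, *zorG* is not transcribed.
→ *zorG* is OFF.
Autoinducer-2 is present, so WexQ is inactive.
Ni²⁺ is present, so UlmY is inactive.
Required activator WexQ is absent, so *fenU* is not transcribed.
→ *fenU* is OFF.
c-di-GMP is absent, so VorX is active.
Maltulose is present, so GorB is active.
No repressor is bound and GorB is active, so *lomQ* is transcribed.
So LomQ is produced and active.
With repressor VorX bound, *lomA* is not transcribed.
→ *lomA* is OFF.
0 of the 5 genes are transcribed.

0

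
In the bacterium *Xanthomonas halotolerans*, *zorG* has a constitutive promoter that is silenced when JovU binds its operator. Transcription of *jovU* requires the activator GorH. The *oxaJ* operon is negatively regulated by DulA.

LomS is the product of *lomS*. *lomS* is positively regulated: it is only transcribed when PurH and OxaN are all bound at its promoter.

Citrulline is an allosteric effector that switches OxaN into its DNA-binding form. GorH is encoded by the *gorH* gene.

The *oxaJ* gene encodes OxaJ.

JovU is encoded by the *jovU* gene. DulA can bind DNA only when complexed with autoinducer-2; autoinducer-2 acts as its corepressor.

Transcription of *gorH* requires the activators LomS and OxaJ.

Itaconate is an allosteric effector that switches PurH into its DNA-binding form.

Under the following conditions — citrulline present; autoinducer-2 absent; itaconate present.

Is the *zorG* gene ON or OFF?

Itaconate is present, so PurH is active.
Citrulline is present, so OxaN is active.
No repressor is bound and PurH and OxaN are active, so *lomS* is transcribed.
So LomS is produced and active.
Autoinducer-2 is absent, so DulA is inactive.
With no repressor bound, *oxaJ* is transcribed.
So OxaJ is produced and active.
No repressor is bound and LomS and OxaJ are active, so *gorH* is transcribed.
So GorH is produced and active.
No repressor is bound and GorH is active, so *jovU* is transcribed.
So JovU is produced and active.
With repressor JovU bound, *zorG* is not transcribed.

OFF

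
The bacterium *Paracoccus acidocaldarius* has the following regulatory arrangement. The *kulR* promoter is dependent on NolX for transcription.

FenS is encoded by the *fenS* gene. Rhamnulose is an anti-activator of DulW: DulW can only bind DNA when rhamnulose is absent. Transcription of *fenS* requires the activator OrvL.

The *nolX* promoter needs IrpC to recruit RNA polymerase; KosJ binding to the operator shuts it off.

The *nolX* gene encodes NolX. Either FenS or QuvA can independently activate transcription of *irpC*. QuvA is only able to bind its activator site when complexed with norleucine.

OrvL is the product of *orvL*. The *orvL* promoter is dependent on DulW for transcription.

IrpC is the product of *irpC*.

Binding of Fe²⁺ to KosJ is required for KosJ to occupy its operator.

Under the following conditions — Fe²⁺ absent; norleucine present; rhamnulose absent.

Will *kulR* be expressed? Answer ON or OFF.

ON

Rhamnulose is absent, so DulW is active.
No repressor is bound and DulW is active, so *orvL* is transcribed.
So OrvL is produced and active.
No repressor is bound and OrvL is active, so *fenS* is transcribed.
So FenS is produced and active.
Norleucine is present, so QuvA is active.
Activator FenS is present, so *irpC* is transcribed.
So IrpC is produced and active.
Fe²⁺ is absent, so KosJ is inactive.
No repressor is bound and IrpC is active, so *nolX* is transcribed.
So NolX is produced and active.
No repressor is bound and NolX is active, so *kulR* is transcribed.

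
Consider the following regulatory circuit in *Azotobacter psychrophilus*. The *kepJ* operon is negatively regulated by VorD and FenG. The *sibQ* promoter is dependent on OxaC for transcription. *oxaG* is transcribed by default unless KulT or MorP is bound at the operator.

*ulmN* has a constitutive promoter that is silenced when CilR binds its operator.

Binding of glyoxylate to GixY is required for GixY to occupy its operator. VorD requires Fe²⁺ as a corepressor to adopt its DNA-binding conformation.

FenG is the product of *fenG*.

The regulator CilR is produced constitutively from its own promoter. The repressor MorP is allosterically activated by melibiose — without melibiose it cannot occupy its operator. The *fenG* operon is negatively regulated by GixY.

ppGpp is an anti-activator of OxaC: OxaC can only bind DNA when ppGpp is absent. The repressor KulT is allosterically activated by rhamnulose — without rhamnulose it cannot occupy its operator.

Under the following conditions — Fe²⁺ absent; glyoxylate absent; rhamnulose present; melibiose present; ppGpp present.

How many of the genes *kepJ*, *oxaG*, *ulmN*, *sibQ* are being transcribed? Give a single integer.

0

Fe²⁺ is absent, so VorD is inactive.
Glyoxylate is absent, so GixY is inactive.
With no repressor bound, *fenG* is transcribed.
So FenG is produced and active.
With repressor FenG bound, *kepJ* is not transcribed.
→ *kepJ* is OFF.
Rhamnulose is present, so KulT is active.
Melibiose is present, so MorP is active.
With repressor KulT bound, *oxaG* is not transcribed.
→ *oxaG* is OFF.
CilR is produced constitutively and is active.
With repressor CilR bound, *ulmN* is not transcribed.
→ *ulmN* is OFF.
ppGpp is present, so OxaC is inactive.
Required activator OxaC is absent, so *sibQ* is not transcribed.
→ *sibQ* is OFF.
0 of the 4 genes are transcribed.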